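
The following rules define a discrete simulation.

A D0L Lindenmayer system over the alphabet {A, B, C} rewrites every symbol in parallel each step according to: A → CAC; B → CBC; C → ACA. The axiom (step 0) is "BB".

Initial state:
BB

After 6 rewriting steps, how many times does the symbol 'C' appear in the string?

728

gen 0: BB
gen 1: CBCCBC
gen 2: ACACBCACAACACBCACA
gen 3: CACACACACACACBCACACACACACACCACACACACACACBCACACACACACAC
gen 4: ACACACACACACACACACACACACACACACACACACACACBCACACACACACACACAC…CACACACACACACACACBCACACACACACACACACACACACACACACACACACACACA  (len 162)
gen 5: CACACACACACACACACACACACACACACACACACACACACACACACACACACACACA…ACACACACACACACACACACACACACACACACACACACACACACACACACACACACAC  (len 486)
gen 6: ACACACACACACACACACACACACACACACACACACACACACACACACACACACACAC…CACACACACACACACACACACACACACACACACACACACACACACACACACACACACA  (len 1458)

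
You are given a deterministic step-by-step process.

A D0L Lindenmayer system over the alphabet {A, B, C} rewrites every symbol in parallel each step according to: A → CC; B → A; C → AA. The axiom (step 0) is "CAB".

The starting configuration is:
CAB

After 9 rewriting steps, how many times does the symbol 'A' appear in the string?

768

k=0  CAB
k=1  AACCA
k=2  CCCCAAAACC
k=3  AAAAAAAACCCCCCCCAAAA
k=4  CCCCCCCCCCCCCCCCAAAAAAAAAAAAAAAACCCCCCCC
k=5  AAAAAAAAAAAAAAAAAAAAAAAAAAAAAAAACCCCCCCCCCCCCCCCCCCCCCCCCCCCCCCCAAAAAAAAAAAAAAAA
k=6  CCCCCCCCCCCCCCCCCCCCCCCCCCCCCCCCCCCCCCCCCCCCCCCCCCCCCCCCCC…AAAAAAAAAAAAAAAAAAAAAAAAAACCCCCCCCCCCCCCCCCCCCCCCCCCCCCCCC  (len 160)
k=7  AAAAAAAAAAAAAAAAAAAAAAAAAAAAAAAAAAAAAAAAAAAAAAAAAAAAAAAAAA…AAAAAAAAAAAAAAAAAAAAAAAAAAAAAAAAAAAAAAAAAAAAAAAAAAAAAAAAAA  (len 320)
k=8  CCCCCCCCCCCCCCCCCCCCCCCCCCCCCCCCCCCCCCCCCCCCCCCCCCCCCCCCCC…CCCCCCCCCCCCCCCCCCCCCCCCCCCCCCCCCCCCCCCCCCCCCCCCCCCCCCCCCC  (len 640)
k=9  AAAAAAAAAAAAAAAAAAAAAAAAAAAAAAAAAAAAAAAAAAAAAAAAAAAAAAAAAA…AAAAAAAAAAAAAAAAAAAAAAAAAAAAAAAAAAAAAAAAAAAAAAAAAAAAAAAAAA  (len 1280)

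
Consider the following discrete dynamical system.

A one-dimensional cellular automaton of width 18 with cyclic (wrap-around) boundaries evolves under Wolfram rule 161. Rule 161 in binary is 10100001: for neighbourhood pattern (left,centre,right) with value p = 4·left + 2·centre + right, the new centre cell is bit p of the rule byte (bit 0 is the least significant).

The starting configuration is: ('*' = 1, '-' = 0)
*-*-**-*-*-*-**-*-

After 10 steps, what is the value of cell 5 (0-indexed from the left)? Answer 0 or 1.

gen 0: *-*-**-*-*-*-**-*-
gen 1: -*-*--*-*-*-*--*-*
gen 2: *-*----*-*-*----*-
gen 3: -*--**--*-*--**--*
gen 4: *--------*--------
gen 5: --******---******-
gen 6: *--****--*--****--
gen 7: ----**-------**---
gen 8: ***----*****----**
gen 9: **--**--***--**--*
gen 10: *--------*--------

0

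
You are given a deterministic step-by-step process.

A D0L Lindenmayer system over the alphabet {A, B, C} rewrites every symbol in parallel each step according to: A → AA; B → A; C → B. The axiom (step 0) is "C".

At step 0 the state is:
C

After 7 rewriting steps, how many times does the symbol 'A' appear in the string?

32

gen 0: C
gen 1: B
gen 2: A
gen 3: AA
gen 4: AAAA
gen 5: AAAAAAAA
gen 6: AAAAAAAAAAAAAAAA
gen 7: AAAAAAAAAAAAAAAAAAAAAAAAAAAAAAAA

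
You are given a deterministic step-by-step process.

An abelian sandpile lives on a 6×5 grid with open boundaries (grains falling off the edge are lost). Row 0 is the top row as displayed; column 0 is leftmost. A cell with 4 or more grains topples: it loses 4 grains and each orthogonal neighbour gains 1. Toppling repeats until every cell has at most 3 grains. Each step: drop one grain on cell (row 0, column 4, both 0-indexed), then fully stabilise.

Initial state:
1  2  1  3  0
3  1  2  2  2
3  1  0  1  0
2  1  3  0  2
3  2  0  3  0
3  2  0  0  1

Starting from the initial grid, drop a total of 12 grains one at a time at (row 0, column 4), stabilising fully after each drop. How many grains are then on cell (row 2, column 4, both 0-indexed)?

t=0: 1  2  1  3  0
3  1  2  2  2
3  1  0  1  0
2  1  3  0  2
3  2  0  3  0
3  2  0  0  1
t=1: 1  2  1  3  1
3  1  2  2  2
3  1  0  1  0
2  1  3  0  2
3  2  0  3  0
3  2  0  0  1
t=2: 1  2  1  3  2
3  1  2  2  2
3  1  0  1  0
2  1  3  0  2
3  2  0  3  0
3  2  0  0  1
t=3: 1  2  1  3  3
3  1  2  2  2
3  1  0  1  0
2  1  3  0  2
3  2  0  3  0
3  2  0  0  1
t=4: 1  2  2  0  1
3  1  2  3  3
3  1  0  1  0
2  1  3  0  2
3  2  0  3  0
3  2  0  0  1
t=5: 1  2  2  0  2
3  1  2  3  3
3  1  0  1  0
2  1  3  0  2
3  2  0  3  0
3  2  0  0  1
t=6: 1  2  2  0  3
3  1  2  3  3
3  1  0  1  0
2  1  3  0  2
3  2  0  3  0
3  2  0  0  1
t=7: 1  2  2  2  1
3  1  3  0  1
3  1  0  2  1
2  1  3  0  2
3  2  0  3  0
3  2  0  0  1
t=8: 1  2  2  2  2
3  1  3  0  1
3  1  0  2  1
2  1  3  0  2
3  2  0  3  0
3  2  0  0  1
t=9: 1  2  2  2  3
3  1  3  0  1
3  1  0  2  1
2  1  3  0  2
3  2  0  3  0
3  2  0  0  1
t=10: 1  2  2  3  0
3  1  3  0  2
3  1  0  2  1
2  1  3  0  2
3  2  0  3  0
3  2  0  0  1
t=11: 1  2  2  3  1
3  1  3  0  2
3  1  0  2  1
2  1  3  0  2
3  2  0  3  0
3  2  0  0  1
t=12: 1  2  2  3  2
3  1  3  0  2
3  1  0  2  1
2  1  3  0  2
3  2  0  3  0
3  2  0  0  1

1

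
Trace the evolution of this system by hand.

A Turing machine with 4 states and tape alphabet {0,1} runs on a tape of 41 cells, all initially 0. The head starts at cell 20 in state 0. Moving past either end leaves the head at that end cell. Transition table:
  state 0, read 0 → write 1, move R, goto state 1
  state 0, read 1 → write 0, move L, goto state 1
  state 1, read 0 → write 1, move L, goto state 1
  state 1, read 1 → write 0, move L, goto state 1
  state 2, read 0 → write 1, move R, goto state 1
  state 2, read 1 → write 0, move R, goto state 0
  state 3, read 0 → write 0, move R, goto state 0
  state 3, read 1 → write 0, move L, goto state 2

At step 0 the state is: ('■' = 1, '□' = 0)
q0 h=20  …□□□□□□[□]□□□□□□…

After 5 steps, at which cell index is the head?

[0] q0 h=20  …□□□□□□[□]□□□□□□…
[1] q1 h=21  …□□□□□■[□]□□□□□□…
[2] q1 h=20  …□□□□□□[■]■□□□□□…
[3] q1 h=19  …□□□□□□[□]□■□□□□…
[4] q1 h=18  …□□□□□□[□]■□■□□□…
[5] q1 h=17  …□□□□□□[□]■■□■□□…

17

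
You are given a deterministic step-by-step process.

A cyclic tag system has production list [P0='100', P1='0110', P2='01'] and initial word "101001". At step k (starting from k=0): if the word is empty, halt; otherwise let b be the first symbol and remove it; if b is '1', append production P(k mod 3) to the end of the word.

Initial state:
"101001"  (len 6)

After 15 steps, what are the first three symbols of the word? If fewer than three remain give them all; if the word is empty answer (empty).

t=0: "101001"  (len 6)
t=1: "01001100"  (len 8)
t=2: "1001100"  (len 7)
t=3: "00110001"  (len 8)
t=4: "0110001"  (len 7)
t=5: "110001"  (len 6)
t=6: "1000101"  (len 7)
t=7: "000101100"  (len 9)
t=8: "00101100"  (len 8)
t=9: "0101100"  (len 7)
t=10: "101100"  (len 6)
t=11: "011000110"  (len 9)
t=12: "11000110"  (len 8)
t=13: "1000110100"  (len 10)
t=14: "0001101000110"  (len 13)
t=15: "001101000110"  (len 12)

001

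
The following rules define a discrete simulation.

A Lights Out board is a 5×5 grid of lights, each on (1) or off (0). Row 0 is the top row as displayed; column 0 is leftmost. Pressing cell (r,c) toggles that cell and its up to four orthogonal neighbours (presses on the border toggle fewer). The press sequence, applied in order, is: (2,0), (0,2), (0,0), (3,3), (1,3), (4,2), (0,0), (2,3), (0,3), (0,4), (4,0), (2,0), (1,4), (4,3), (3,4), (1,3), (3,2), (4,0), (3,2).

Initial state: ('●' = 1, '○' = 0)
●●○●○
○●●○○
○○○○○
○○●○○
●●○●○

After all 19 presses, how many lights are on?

0) ●●○●○
○●●○○
○○○○○
○○●○○
●●○●○
1) ●●○●○
●●●○○
●●○○○
●○●○○
●●○●○
2) ●○●○○
●●○○○
●●○○○
●○●○○
●●○●○
3) ○●●○○
○●○○○
●●○○○
●○●○○
●●○●○
4) ○●●○○
○●○○○
●●○●○
●○○●●
●●○○○
5) ○●●●○
○●●●●
●●○○○
●○○●●
●●○○○
6) ○●●●○
○●●●●
●●○○○
●○●●●
●○●●○
7) ●○●●○
●●●●●
●●○○○
●○●●●
●○●●○
8) ●○●●○
●●●○●
●●●●●
●○●○●
●○●●○
9) ●○○○●
●●●●●
●●●●●
●○●○●
●○●●○
10) ●○○●○
●●●●○
●●●●●
●○●○●
●○●●○
11) ●○○●○
●●●●○
●●●●●
○○●○●
○●●●○
12) ●○○●○
○●●●○
○○●●●
●○●○●
○●●●○
13) ●○○●●
○●●○●
○○●●○
●○●○●
○●●●○
14) ●○○●●
○●●○●
○○●●○
●○●●●
○●○○●
15) ●○○●●
○●●○●
○○●●●
●○●○○
○●○○○
16) ●○○○●
○●○●○
○○●○●
●○●○○
○●○○○
17) ●○○○●
○●○●○
○○○○●
●●○●○
○●●○○
18) ●○○○●
○●○●○
○○○○●
○●○●○
●○●○○
19) ●○○○●
○●○●○
○○●○●
○○●○○
●○○○○

8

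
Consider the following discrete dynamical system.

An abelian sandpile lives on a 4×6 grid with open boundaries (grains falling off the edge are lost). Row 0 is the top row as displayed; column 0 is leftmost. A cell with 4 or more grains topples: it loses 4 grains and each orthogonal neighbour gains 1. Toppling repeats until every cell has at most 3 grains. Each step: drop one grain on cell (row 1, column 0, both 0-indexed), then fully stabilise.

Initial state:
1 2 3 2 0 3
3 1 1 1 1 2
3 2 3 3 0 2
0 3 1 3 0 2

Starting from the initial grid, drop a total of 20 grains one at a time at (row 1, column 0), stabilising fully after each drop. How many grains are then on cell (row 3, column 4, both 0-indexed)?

1

step 0: 1 2 3 2 0 3
3 1 1 1 1 2
3 2 3 3 0 2
0 3 1 3 0 2
step 1: 2 2 3 2 0 3
1 2 1 1 1 2
0 3 3 3 0 2
1 3 1 3 0 2
step 2: 2 2 3 2 0 3
2 2 1 1 1 2
0 3 3 3 0 2
1 3 1 3 0 2
step 3: 2 2 3 2 0 3
3 2 1 1 1 2
0 3 3 3 0 2
1 3 1 3 0 2
step 4: 3 2 3 2 0 3
0 3 1 1 1 2
1 3 3 3 0 2
1 3 1 3 0 2
step 5: 3 2 3 2 0 3
1 3 1 1 1 2
1 3 3 3 0 2
1 3 1 3 0 2
step 6: 3 2 3 2 0 3
2 3 1 1 1 2
1 3 3 3 0 2
1 3 1 3 0 2
step 7: 3 2 3 2 0 3
3 3 1 1 1 2
1 3 3 3 0 2
1 3 1 3 0 2
step 8: 1 1 1 3 0 3
2 3 0 3 1 2
3 2 3 1 1 2
2 1 0 1 1 2
step 9: 1 1 1 3 0 3
3 3 0 3 1 2
3 2 3 1 1 2
2 1 0 1 1 2
step 10: 2 2 1 3 0 3
2 1 2 3 1 2
1 1 0 2 1 2
3 2 1 1 1 2
step 11: 2 2 1 3 0 3
3 1 2 3 1 2
1 1 0 2 1 2
3 2 1 1 1 2
step 12: 3 2 1 3 0 3
0 2 2 3 1 2
2 1 0 2 1 2
3 2 1 1 1 2
step 13: 3 2 1 3 0 3
1 2 2 3 1 2
2 1 0 2 1 2
3 2 1 1 1 2
step 14: 3 2 1 3 0 3
2 2 2 3 1 2
2 1 0 2 1 2
3 2 1 1 1 2
step 15: 3 2 1 3 0 3
3 2 2 3 1 2
2 1 0 2 1 2
3 2 1 1 1 2
step 16: 0 3 1 3 0 3
1 3 2 3 1 2
3 1 0 2 1 2
3 2 1 1 1 2
step 17: 0 3 1 3 0 3
2 3 2 3 1 2
3 1 0 2 1 2
3 2 1 1 1 2
step 18: 0 3 1 3 0 3
3 3 2 3 1 2
3 1 0 2 1 2
3 2 1 1 1 2
step 19: 2 0 2 3 0 3
2 1 3 3 1 2
1 3 0 2 1 2
0 3 1 1 1 2
step 20: 2 0 2 3 0 3
3 1 3 3 1 2
1 3 0 2 1 2
0 3 1 1 1 2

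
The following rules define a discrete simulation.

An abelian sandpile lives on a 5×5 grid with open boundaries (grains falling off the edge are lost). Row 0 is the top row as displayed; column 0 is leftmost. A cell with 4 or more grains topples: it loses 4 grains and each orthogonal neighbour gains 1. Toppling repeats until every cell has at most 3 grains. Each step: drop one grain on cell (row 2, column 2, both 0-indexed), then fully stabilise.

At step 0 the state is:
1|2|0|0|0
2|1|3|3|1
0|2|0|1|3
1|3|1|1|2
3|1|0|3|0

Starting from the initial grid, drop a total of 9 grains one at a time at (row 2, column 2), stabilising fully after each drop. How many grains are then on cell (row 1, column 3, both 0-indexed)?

1

0) 1|2|0|0|0
2|1|3|3|1
0|2|0|1|3
1|3|1|1|2
3|1|0|3|0
1) 1|2|0|0|0
2|1|3|3|1
0|2|1|1|3
1|3|1|1|2
3|1|0|3|0
2) 1|2|0|0|0
2|1|3|3|1
0|2|2|1|3
1|3|1|1|2
3|1|0|3|0
3) 1|2|0|0|0
2|1|3|3|1
0|2|3|1|3
1|3|1|1|2
3|1|0|3|0
4) 1|2|1|1|0
2|2|1|0|2
0|3|1|3|3
1|3|2|1|2
3|1|0|3|0
5) 1|2|1|1|0
2|2|1|0|2
0|3|2|3|3
1|3|2|1|2
3|1|0|3|0
6) 1|2|1|1|0
2|2|1|0|2
0|3|3|3|3
1|3|2|1|2
3|1|0|3|0
7) 1|2|1|1|0
2|3|2|1|3
1|1|3|1|0
2|1|0|3|3
3|2|1|3|0
8) 1|2|1|1|0
2|3|3|1|3
1|2|0|2|0
2|1|1|3|3
3|2|1|3|0
9) 1|2|1|1|0
2|3|3|1|3
1|2|1|2|0
2|1|1|3|3
3|2|1|3|0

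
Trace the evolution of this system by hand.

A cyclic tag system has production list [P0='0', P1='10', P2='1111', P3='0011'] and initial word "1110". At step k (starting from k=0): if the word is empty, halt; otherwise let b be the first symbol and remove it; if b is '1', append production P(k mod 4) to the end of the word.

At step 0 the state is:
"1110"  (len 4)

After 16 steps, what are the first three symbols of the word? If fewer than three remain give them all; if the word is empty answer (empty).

gen 0: "1110"  (len 4)
gen 1: "1100"  (len 4)
gen 2: "10010"  (len 5)
gen 3: "00101111"  (len 8)
gen 4: "0101111"  (len 7)
gen 5: "101111"  (len 6)
gen 6: "0111110"  (len 7)
gen 7: "111110"  (len 6)
gen 8: "111100011"  (len 9)
gen 9: "111000110"  (len 9)
gen 10: "1100011010"  (len 10)
gen 11: "1000110101111"  (len 13)
gen 12: "0001101011110011"  (len 16)
gen 13: "001101011110011"  (len 15)
gen 14: "01101011110011"  (len 14)
gen 15: "1101011110011"  (len 13)
gen 16: "1010111100110011"  (len 16)

101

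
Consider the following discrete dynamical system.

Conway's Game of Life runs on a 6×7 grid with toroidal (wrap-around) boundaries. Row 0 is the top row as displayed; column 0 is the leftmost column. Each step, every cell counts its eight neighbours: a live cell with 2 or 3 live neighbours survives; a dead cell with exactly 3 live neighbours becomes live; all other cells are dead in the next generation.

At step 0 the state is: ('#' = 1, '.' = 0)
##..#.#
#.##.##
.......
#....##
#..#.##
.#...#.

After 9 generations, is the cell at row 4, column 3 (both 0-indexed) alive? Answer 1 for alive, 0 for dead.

1

step 0: ##..#.#
#.##.##
.......
#....##
#..#.##
.#...#.
step 1: ...##..
..####.
.#..#..
#...##.
.#.....
.##....
step 2: .#...#.
..#..#.
.##...#
##..##.
###....
.###...
step 3: .#.##..
#.#..##
..###.#
...#.#.
....#.#
...#...
step 4: ##.####
#.....#
###....
..#...#
...###.
..##.#.
step 5: .#.#...
...##..
..#....
#.#.###
.....##
##.....
step 6: ##.##..
...##..
.##...#
##.##..
....#..
###...#
step 7: ....###
....##.
.#...#.
##.###.
....###
..#.###
step 8: .......
.......
####...
####...
.##....
#......
step 9: .......
.##....
#..#...
.......
...#...
.#.....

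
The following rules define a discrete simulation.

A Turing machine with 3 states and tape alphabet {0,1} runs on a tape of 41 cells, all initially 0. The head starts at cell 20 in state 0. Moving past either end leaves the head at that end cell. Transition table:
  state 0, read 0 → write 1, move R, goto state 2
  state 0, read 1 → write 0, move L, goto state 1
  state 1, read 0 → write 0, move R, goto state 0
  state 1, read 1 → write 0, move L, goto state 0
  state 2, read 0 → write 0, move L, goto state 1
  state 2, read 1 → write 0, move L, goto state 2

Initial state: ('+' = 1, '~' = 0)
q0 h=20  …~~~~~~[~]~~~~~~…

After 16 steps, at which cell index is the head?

16

k=0  q0 h=20  …~~~~~~[~]~~~~~~…
k=1  q2 h=21  …~~~~~+[~]~~~~~~…
k=2  q1 h=20  …~~~~~~[+]~~~~~~…
k=3  q0 h=19  …~~~~~~[~]~~~~~~…
k=4  q2 h=20  …~~~~~+[~]~~~~~~…
k=5  q1 h=19  …~~~~~~[+]~~~~~~…
k=6  q0 h=18  …~~~~~~[~]~~~~~~…
k=7  q2 h=19  …~~~~~+[~]~~~~~~…
k=8  q1 h=18  …~~~~~~[+]~~~~~~…
k=9  q0 h=17  …~~~~~~[~]~~~~~~…
k=10  q2 h=18  …~~~~~+[~]~~~~~~…
k=11  q1 h=17  …~~~~~~[+]~~~~~~…
k=12  q0 h=16  …~~~~~~[~]~~~~~~…
k=13  q2 h=17  …~~~~~+[~]~~~~~~…
k=14  q1 h=16  …~~~~~~[+]~~~~~~…
k=15  q0 h=15  …~~~~~~[~]~~~~~~…
k=16  q2 h=16  …~~~~~+[~]~~~~~~…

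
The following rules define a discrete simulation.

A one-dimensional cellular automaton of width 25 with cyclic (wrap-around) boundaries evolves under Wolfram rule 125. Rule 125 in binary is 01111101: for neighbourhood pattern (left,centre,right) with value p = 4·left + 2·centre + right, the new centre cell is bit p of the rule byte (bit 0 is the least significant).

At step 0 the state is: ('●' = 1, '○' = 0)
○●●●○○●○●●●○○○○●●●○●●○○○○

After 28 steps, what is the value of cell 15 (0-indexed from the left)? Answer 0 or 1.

k=0  ○●●●○○●○●●●○○○○●●●○●●○○○○
k=1  ○●○●●○●●●○●●●●○●○●●●●●●●●
k=2  ●●●●●●●○●●●○○●●●●●○○○○○○●
k=3  ○○○○○○●●●○●●○●○○○●●●●●●○●
k=4  ●●●●●○●○●●●●●●●●○●○○○○●●●
k=5  ○○○○●●●●●○○○○○○●●●●●●○●○○
k=6  ●●●○●○○○●●●●●●○●○○○○●●●●●
k=7  ○○●●●●●○●○○○○●●●●●●○●○○○○
k=8  ●○●○○○●●●●●●○●○○○○●●●●●●●
k=9  ●●●●●○●○○○○●●●●●●○●○○○○○○
k=10  ●○○○●●●●●●○●○○○○●●●●●●●●○
k=11  ●●●○●○○○○●●●●●●○●○○○○○○●●
k=12  ○○●●●●●●○●○○○○●●●●●●●●○●○
k=13  ●○●○○○○●●●●●●○●○○○○○○●●●●
k=14  ●●●●●●○●○○○○●●●●●●●●○●○○○
k=15  ●○○○○●●●●●●○●○○○○○○●●●●●○
k=16  ●●●●○●○○○○●●●●●●●●○●○○○●●
k=17  ○○○●●●●●●○●○○○○○○●●●●●○●○
k=18  ●●○●○○○○●●●●●●●●○●○○○●●●●
k=19  ○●●●●●●○●○○○○○○●●●●●○●○○○
k=20  ○●○○○○●●●●●●●●○●○○○●●●●●●
k=21  ●●●●●○●○○○○○○●●●●●○●○○○○●
k=22  ○○○○●●●●●●●●○●○○○●●●●●●○●
k=23  ●●●○●○○○○○○●●●●●○●○○○○●●●
k=24  ○○●●●●●●●●○●○○○●●●●●●○●○○
k=25  ●○●○○○○○○●●●●●○●○○○○●●●●●
k=26  ●●●●●●●●○●○○○●●●●●●○●○○○○
k=27  ●○○○○○○●●●●●○●○○○○●●●●●●○
k=28  ●●●●●●○●○○○●●●●●●○●○○○○●●

1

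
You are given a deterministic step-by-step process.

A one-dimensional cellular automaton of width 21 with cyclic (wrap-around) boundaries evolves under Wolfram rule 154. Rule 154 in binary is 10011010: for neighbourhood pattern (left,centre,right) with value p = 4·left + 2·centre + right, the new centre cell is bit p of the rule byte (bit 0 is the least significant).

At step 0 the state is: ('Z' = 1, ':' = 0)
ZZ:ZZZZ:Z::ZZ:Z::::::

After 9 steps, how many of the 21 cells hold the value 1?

9

k=0  ZZ:ZZZZ:Z::ZZ:Z::::::
k=1  Z::ZZZ:::ZZZ:::Z::::Z
k=2  :ZZZZ:Z:ZZZ:Z:Z:Z::ZZ
k=3  :ZZZ::::ZZ:::::::ZZZ:
k=4  ZZZ:Z::ZZ:Z:::::ZZZ:Z
k=5  ZZ:::ZZZ:::Z:::ZZZ::Z
k=6  Z:Z:ZZZ:Z:Z:Z:ZZZ:ZZZ
k=7  ::::ZZ::::::::ZZ::ZZZ
k=8  Z::ZZ:Z::::::ZZ:ZZZZ:
k=9  :ZZZ:::Z::::ZZ::ZZZ::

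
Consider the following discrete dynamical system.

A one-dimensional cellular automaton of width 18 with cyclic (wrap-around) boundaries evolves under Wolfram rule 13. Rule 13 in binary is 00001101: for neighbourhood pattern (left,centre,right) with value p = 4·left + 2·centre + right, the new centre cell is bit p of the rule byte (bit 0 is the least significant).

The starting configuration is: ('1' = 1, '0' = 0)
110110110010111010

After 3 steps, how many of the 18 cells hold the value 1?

t=0: 110110110010111010
t=1: 100100100010100010
t=2: 100100101010101010
t=3: 100100101010101010

8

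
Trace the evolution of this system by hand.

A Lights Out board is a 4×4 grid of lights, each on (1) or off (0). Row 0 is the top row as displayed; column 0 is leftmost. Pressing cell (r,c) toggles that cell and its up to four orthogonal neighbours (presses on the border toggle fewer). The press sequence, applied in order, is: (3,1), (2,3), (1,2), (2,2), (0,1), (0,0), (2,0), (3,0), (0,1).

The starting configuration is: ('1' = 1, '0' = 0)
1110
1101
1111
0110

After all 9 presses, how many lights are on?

gen 0: 1110
1101
1111
0110
gen 1: 1110
1101
1011
1000
gen 2: 1110
1100
1000
1001
gen 3: 1100
1011
1010
1001
gen 4: 1100
1001
1101
1011
gen 5: 0010
1101
1101
1011
gen 6: 1110
0101
1101
1011
gen 7: 1110
1101
0001
0011
gen 8: 1110
1101
1001
1111
gen 9: 0000
1001
1001
1111

8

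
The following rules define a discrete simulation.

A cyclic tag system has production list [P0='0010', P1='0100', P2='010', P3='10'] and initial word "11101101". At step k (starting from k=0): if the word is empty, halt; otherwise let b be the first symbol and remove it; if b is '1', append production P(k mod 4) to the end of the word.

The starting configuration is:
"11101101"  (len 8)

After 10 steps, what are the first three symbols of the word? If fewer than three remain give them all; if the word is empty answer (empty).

100

gen 0: "11101101"  (len 8)
gen 1: "11011010010"  (len 11)
gen 2: "10110100100100"  (len 14)
gen 3: "0110100100100010"  (len 16)
gen 4: "110100100100010"  (len 15)
gen 5: "101001001000100010"  (len 18)
gen 6: "010010010001000100100"  (len 21)
gen 7: "10010010001000100100"  (len 20)
gen 8: "001001000100010010010"  (len 21)
gen 9: "01001000100010010010"  (len 20)
gen 10: "1001000100010010010"  (len 19)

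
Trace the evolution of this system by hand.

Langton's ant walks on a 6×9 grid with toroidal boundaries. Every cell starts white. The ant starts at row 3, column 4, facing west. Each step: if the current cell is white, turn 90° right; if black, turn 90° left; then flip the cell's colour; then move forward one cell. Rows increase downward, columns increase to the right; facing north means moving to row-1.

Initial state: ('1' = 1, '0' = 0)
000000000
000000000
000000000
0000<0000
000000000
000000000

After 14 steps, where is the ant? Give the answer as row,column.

k=0  000000000
000000000
000000000
0000<0000
000000000
000000000
k=1  000000000
000000000
0000^0000
000010000
000000000
000000000
k=2  000000000
000000000
00001>000
000010000
000000000
000000000
k=3  000000000
000000000
000011000
00001v000
000000000
000000000
k=4  000000000
000000000
000011000
0000<1000
000000000
000000000
k=5  000000000
000000000
000011000
000001000
0000v0000
000000000
k=6  000000000
000000000
000011000
000001000
000<10000
000000000
k=7  000000000
000000000
000011000
000^01000
000110000
000000000
k=8  000000000
000000000
000011000
0001>1000
000110000
000000000
k=9  000000000
000000000
000011000
000111000
0001v0000
000000000
k=10  000000000
000000000
000011000
000111000
00010>000
000000000
k=11  000000000
000000000
000011000
000111000
000101000
00000v000
k=12  000000000
000000000
000011000
000111000
000101000
0000<1000
k=13  000000000
000000000
000011000
000111000
0001^1000
000011000
k=14  000000000
000000000
000011000
000111000
00011>000
000011000

4,5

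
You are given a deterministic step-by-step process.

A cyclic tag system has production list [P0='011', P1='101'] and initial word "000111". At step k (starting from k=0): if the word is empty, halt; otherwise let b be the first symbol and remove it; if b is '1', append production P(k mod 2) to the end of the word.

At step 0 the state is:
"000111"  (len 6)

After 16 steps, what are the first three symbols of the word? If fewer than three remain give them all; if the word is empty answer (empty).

110

gen 0: "000111"  (len 6)
gen 1: "00111"  (len 5)
gen 2: "0111"  (len 4)
gen 3: "111"  (len 3)
gen 4: "11101"  (len 5)
gen 5: "1101011"  (len 7)
gen 6: "101011101"  (len 9)
gen 7: "01011101011"  (len 11)
gen 8: "1011101011"  (len 10)
gen 9: "011101011011"  (len 12)
gen 10: "11101011011"  (len 11)
gen 11: "1101011011011"  (len 13)
gen 12: "101011011011101"  (len 15)
gen 13: "01011011011101011"  (len 17)
gen 14: "1011011011101011"  (len 16)
gen 15: "011011011101011011"  (len 18)
gen 16: "11011011101011011"  (len 17)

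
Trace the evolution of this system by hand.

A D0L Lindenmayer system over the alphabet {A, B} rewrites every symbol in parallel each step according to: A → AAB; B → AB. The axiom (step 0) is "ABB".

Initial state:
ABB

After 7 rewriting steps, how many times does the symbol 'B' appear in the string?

843

gen 0: ABB
gen 1: AABABAB
gen 2: AABAABABAABABAABAB
gen 3: AABAABABAABAABABAABABAABAABABAABABAABAABABAABAB
gen 4: AABAABABAABAABABAABABAABAABABAABAABABAABABAABAABABAABABAAB…BAABABAABABAABAABABAABABAABAABABAABAABABAABABAABAABABAABAB  (len 123)
gen 5: AABAABABAABAABABAABABAABAABABAABAABABAABABAABAABABAABABAAB…BAABABAABABAABAABABAABABAABAABABAABAABABAABABAABAABABAABAB  (len 322)
gen 6: AABAABABAABAABABAABABAABAABABAABAABABAABABAABAABABAABABAAB…BAABABAABABAABAABABAABABAABAABABAABAABABAABABAABAABABAABAB  (len 843)
gen 7: AABAABABAABAABABAABABAABAABABAABAABABAABABAABAABABAABABAAB…BAABABAABABAABAABABAABABAABAABABAABAABABAABABAABAABABAABAB  (len 2207)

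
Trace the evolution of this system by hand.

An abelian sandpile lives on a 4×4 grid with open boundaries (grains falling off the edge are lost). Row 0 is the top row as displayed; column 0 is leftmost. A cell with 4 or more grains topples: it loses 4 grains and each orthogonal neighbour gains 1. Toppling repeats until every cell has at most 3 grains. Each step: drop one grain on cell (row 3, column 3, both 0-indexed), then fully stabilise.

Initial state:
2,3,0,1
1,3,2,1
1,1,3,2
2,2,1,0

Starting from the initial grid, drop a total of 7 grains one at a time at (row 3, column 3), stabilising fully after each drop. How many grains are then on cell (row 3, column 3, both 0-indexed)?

3

[0] 2,3,0,1
1,3,2,1
1,1,3,2
2,2,1,0
[1] 2,3,0,1
1,3,2,1
1,1,3,2
2,2,1,1
[2] 2,3,0,1
1,3,2,1
1,1,3,2
2,2,1,2
[3] 2,3,0,1
1,3,2,1
1,1,3,2
2,2,1,3
[4] 2,3,0,1
1,3,2,1
1,1,3,3
2,2,2,0
[5] 2,3,0,1
1,3,2,1
1,1,3,3
2,2,2,1
[6] 2,3,0,1
1,3,2,1
1,1,3,3
2,2,2,2
[7] 2,3,0,1
1,3,2,1
1,1,3,3
2,2,2,3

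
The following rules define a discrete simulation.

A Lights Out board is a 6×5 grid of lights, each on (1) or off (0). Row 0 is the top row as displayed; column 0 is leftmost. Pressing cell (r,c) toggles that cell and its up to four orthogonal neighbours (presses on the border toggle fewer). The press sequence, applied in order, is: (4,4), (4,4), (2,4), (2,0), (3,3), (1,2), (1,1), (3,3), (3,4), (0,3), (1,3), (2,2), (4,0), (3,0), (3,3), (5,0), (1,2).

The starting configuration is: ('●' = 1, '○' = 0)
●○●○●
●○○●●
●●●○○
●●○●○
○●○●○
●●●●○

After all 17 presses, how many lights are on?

[0] ●○●○●
●○○●●
●●●○○
●●○●○
○●○●○
●●●●○
[1] ●○●○●
●○○●●
●●●○○
●●○●●
○●○○●
●●●●●
[2] ●○●○●
●○○●●
●●●○○
●●○●○
○●○●○
●●●●○
[3] ●○●○●
●○○●○
●●●●●
●●○●●
○●○●○
●●●●○
[4] ●○●○●
○○○●○
○○●●●
○●○●●
○●○●○
●●●●○
[5] ●○●○●
○○○●○
○○●○●
○●●○○
○●○○○
●●●●○
[6] ●○○○●
○●●○○
○○○○●
○●●○○
○●○○○
●●●●○
[7] ●●○○●
●○○○○
○●○○●
○●●○○
○●○○○
●●●●○
[8] ●●○○●
●○○○○
○●○●●
○●○●●
○●○●○
●●●●○
[9] ●●○○●
●○○○○
○●○●○
○●○○○
○●○●●
●●●●○
[10] ●●●●○
●○○●○
○●○●○
○●○○○
○●○●●
●●●●○
[11] ●●●○○
●○●○●
○●○○○
○●○○○
○●○●●
●●●●○
[12] ●●●○○
●○○○●
○○●●○
○●●○○
○●○●●
●●●●○
[13] ●●●○○
●○○○●
○○●●○
●●●○○
●○○●●
○●●●○
[14] ●●●○○
●○○○●
●○●●○
○○●○○
○○○●●
○●●●○
[15] ●●●○○
●○○○●
●○●○○
○○○●●
○○○○●
○●●●○
[16] ●●●○○
●○○○●
●○●○○
○○○●●
●○○○●
●○●●○
[17] ●●○○○
●●●●●
●○○○○
○○○●●
●○○○●
●○●●○

15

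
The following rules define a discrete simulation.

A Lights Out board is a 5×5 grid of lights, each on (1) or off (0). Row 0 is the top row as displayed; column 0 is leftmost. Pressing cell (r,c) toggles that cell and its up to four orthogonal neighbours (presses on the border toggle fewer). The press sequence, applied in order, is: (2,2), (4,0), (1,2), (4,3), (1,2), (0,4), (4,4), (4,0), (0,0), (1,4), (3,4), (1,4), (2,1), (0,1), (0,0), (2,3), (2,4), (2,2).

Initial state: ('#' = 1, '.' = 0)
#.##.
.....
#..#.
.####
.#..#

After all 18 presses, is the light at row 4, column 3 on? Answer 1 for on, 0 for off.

0) #.##.
.....
#..#.
.####
.#..#
1) #.##.
..#..
###..
.#.##
.#..#
2) #.##.
..#..
###..
##.##
#...#
3) #..#.
.#.#.
##...
##.##
#...#
4) #..#.
.#.#.
##...
##..#
#.##.
5) #.##.
..#..
###..
##..#
#.##.
6) #.#.#
..#.#
###..
##..#
#.##.
7) #.#.#
..#.#
###..
##...
#.#.#
8) #.#.#
..#.#
###..
.#...
.##.#
9) .##.#
#.#.#
###..
.#...
.##.#
10) .##..
#.##.
###.#
.#...
.##.#
11) .##..
#.##.
###..
.#.##
.##..
12) .##.#
#.#.#
###.#
.#.##
.##..
13) .##.#
###.#
....#
...##
.##..
14) #...#
#.#.#
....#
...##
.##..
15) .#..#
..#.#
....#
...##
.##..
16) .#..#
..###
..##.
....#
.##..
17) .#..#
..##.
..#.#
.....
.##..
18) .#..#
...#.
.#.##
..#..
.##..

0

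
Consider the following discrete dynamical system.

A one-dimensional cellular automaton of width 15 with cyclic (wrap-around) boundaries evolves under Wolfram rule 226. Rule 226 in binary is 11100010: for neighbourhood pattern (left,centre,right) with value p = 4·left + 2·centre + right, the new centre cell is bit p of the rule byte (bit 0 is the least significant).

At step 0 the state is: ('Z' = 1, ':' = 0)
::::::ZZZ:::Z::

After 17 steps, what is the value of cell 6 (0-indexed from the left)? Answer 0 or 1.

1

gen 0: ::::::ZZZ:::Z::
gen 1: :::::Z:ZZ::Z:::
gen 2: ::::Z:Z:Z:Z::::
gen 3: :::Z:Z:Z:Z:::::
gen 4: ::Z:Z:Z:Z::::::
gen 5: :Z:Z:Z:Z:::::::
gen 6: Z:Z:Z:Z::::::::
gen 7: :Z:Z:Z::::::::Z
gen 8: Z:Z:Z::::::::Z:
gen 9: :Z:Z::::::::Z:Z
gen 10: Z:Z::::::::Z:Z:
gen 11: :Z::::::::Z:Z:Z
gen 12: Z::::::::Z:Z:Z:
gen 13: ::::::::Z:Z:Z:Z
gen 14: :::::::Z:Z:Z:Z:
gen 15: ::::::Z:Z:Z:Z::
gen 16: :::::Z:Z:Z:Z:::
gen 17: ::::Z:Z:Z:Z::::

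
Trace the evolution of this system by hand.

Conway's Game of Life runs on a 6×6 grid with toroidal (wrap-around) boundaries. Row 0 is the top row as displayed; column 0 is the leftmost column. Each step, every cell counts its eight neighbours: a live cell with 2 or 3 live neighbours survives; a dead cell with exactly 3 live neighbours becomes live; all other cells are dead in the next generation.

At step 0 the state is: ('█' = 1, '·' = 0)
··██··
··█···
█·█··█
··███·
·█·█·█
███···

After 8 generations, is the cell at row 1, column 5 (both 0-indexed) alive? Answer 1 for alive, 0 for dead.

t=0: ··██··
··█···
█·█··█
··███·
·█·█·█
███···
t=1: ···█··
··█···
··█·██
······
·····█
█···█·
t=2: ···█··
··█·█·
···█··
····██
·····█
····██
t=3: ···█·█
··█·█·
···█·█
····██
█·····
····██
t=4: ···█·█
··█··█
···█·█
█···██
█·····
█···██
t=5: ···█··
█·██·█
···█··
█···█·
·█····
█···█·
t=6: ████··
··██··
████··
······
██····
······
t=7: ·█·█··
····█·
·█·█··
······
······
······
t=8: ······
···██·
······
······
······
······

0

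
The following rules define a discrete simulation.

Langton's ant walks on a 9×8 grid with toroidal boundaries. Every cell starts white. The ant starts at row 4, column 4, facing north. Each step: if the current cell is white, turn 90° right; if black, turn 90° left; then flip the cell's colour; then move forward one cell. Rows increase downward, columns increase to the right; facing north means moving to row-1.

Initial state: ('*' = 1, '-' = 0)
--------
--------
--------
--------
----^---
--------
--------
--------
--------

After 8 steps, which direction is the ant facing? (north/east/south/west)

0) --------
--------
--------
--------
----^---
--------
--------
--------
--------
1) --------
--------
--------
--------
----*>--
--------
--------
--------
--------
2) --------
--------
--------
--------
----**--
-----v--
--------
--------
--------
3) --------
--------
--------
--------
----**--
----<*--
--------
--------
--------
4) --------
--------
--------
--------
----^*--
----**--
--------
--------
--------
5) --------
--------
--------
--------
---<-*--
----**--
--------
--------
--------
6) --------
--------
--------
---^----
---*-*--
----**--
--------
--------
--------
7) --------
--------
--------
---*>---
---*-*--
----**--
--------
--------
--------
8) --------
--------
--------
---**---
---*v*--
----**--
--------
--------
--------

south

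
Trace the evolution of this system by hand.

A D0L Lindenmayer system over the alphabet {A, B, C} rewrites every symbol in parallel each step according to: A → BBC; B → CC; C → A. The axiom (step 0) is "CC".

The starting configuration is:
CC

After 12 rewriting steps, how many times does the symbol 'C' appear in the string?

gen 0: CC
gen 1: AA
gen 2: BBCBBC
gen 3: CCCCACCCCA
gen 4: AAAABBCAAAABBC
gen 5: BBCBBCBBCBBCCCCCABBCBBCBBCBBCCCCCA
gen 6: CCCCACCCCACCCCACCCCAAAAABBCCCCCACCCCACCCCACCCCAAAAABBC
gen 7: AAAABBCAAAABBCAAAABBCAAAABBCBBCBBCBBCBBCCCCCAAAAABBCAAAABBCAAAABBCAAAABBCBBCBBCBBCBBCCCCCA
gen 8: BBCBBCBBCBBCCCCCABBCBBCBBCBBCCCCCABBCBBCBBCBBCCCCCABBCBBCB…BBCBBCBBCCCCCABBCBBCBBCBBCCCCCACCCCACCCCACCCCACCCCAAAAABBC  (len 190)
gen 9: CCCCACCCCACCCCACCCCAAAAABBCCCCCACCCCACCCCACCCCAAAAABBCCCCC…ACCCCAAAAABBCAAAABBCAAAABBCAAAABBCAAAABBCBBCBBCBBCBBCCCCCA  (len 306)
gen 10: AAAABBCAAAABBCAAAABBCAAAABBCBBCBBCBBCBBCCCCCAAAAABBCAAAABB…BBCBBCBBCCCCCABBCBBCBBCBBCCCCCACCCCACCCCACCCCACCCCAAAAABBC  (len 550)
gen 11: BBCBBCBBCBBCCCCCABBCBBCBBCBBCCCCCABBCBBCBBCBBCCCCCABBCBBCB…ACCCCAAAAABBCAAAABBCAAAABBCAAAABBCAAAABBCBBCBBCBBCBBCCCCCA  (len 1066)
gen 12: CCCCACCCCACCCCACCCCAAAAABBCCCCCACCCCACCCCACCCCAAAAABBCCCCC…BBCBBCBBCCCCCABBCBBCBBCBBCCCCCACCCCACCCCACCCCACCCCAAAAABBC  (len 1774)

834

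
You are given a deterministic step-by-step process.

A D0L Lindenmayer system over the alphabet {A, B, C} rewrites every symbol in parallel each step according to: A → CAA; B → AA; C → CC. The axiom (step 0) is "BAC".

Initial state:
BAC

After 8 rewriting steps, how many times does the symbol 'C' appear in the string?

t=0: BAC
t=1: AACAACC
t=2: CAACAACCCAACAACCCC
t=3: CCCAACAACCCAACAACCCCCCCAACAACCCAACAACCCCCCCC
t=4: CCCCCCCAACAACCCAACAACCCCCCCAACAACCCAACAACCCCCCCCCCCCCCCAACAACCCAACAACCCCCCCAACAACCCAACAACCCCCCCCCCCCCCCC
t=5: CCCCCCCCCCCCCCCAACAACCCAACAACCCCCCCAACAACCCAACAACCCCCCCCCC…CAACAACCCCCCCAACAACCCAACAACCCCCCCCCCCCCCCCCCCCCCCCCCCCCCCC  (len 240)
t=6: CCCCCCCCCCCCCCCCCCCCCCCCCCCCCCCAACAACCCAACAACCCCCCCAACAACC…CCCCCCCCCCCCCCCCCCCCCCCCCCCCCCCCCCCCCCCCCCCCCCCCCCCCCCCCCC  (len 544)
t=7: CCCCCCCCCCCCCCCCCCCCCCCCCCCCCCCCCCCCCCCCCCCCCCCCCCCCCCCCCC…CCCCCCCCCCCCCCCCCCCCCCCCCCCCCCCCCCCCCCCCCCCCCCCCCCCCCCCCCC  (len 1216)
t=8: CCCCCCCCCCCCCCCCCCCCCCCCCCCCCCCCCCCCCCCCCCCCCCCCCCCCCCCCCC…CCCCCCCCCCCCCCCCCCCCCCCCCCCCCCCCCCCCCCCCCCCCCCCCCCCCCCCCCC  (len 2688)

2176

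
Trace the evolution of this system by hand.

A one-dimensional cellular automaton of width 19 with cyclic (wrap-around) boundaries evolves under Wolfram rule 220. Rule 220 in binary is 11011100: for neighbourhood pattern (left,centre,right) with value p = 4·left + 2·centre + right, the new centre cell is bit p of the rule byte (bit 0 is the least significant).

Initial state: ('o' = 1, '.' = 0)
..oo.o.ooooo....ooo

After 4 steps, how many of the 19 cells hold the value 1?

0) ..oo.o.ooooo....ooo
1) o.oo.o.oooooo...ooo
2) o.oo.o.ooooooo..ooo
3) o.oo.o.oooooooo.ooo
4) o.oo.o.oooooooo.ooo

15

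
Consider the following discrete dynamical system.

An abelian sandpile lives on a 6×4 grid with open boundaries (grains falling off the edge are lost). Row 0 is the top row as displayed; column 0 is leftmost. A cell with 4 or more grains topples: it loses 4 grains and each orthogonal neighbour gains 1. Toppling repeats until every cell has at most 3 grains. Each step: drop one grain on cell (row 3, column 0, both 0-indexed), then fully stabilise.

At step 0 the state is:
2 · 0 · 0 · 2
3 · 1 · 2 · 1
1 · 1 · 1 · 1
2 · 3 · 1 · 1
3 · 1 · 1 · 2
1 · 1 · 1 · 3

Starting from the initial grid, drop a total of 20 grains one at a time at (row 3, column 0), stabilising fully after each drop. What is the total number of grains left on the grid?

gen 0: 2 · 0 · 0 · 2
3 · 1 · 2 · 1
1 · 1 · 1 · 1
2 · 3 · 1 · 1
3 · 1 · 1 · 2
1 · 1 · 1 · 3
gen 1: 2 · 0 · 0 · 2
3 · 1 · 2 · 1
1 · 1 · 1 · 1
3 · 3 · 1 · 1
3 · 1 · 1 · 2
1 · 1 · 1 · 3
gen 2: 2 · 0 · 0 · 2
3 · 1 · 2 · 1
2 · 2 · 1 · 1
2 · 0 · 2 · 1
0 · 3 · 1 · 2
2 · 1 · 1 · 3
gen 3: 2 · 0 · 0 · 2
3 · 1 · 2 · 1
2 · 2 · 1 · 1
3 · 0 · 2 · 1
0 · 3 · 1 · 2
2 · 1 · 1 · 3
gen 4: 2 · 0 · 0 · 2
3 · 1 · 2 · 1
3 · 2 · 1 · 1
0 · 1 · 2 · 1
1 · 3 · 1 · 2
2 · 1 · 1 · 3
gen 5: 2 · 0 · 0 · 2
3 · 1 · 2 · 1
3 · 2 · 1 · 1
1 · 1 · 2 · 1
1 · 3 · 1 · 2
2 · 1 · 1 · 3
gen 6: 2 · 0 · 0 · 2
3 · 1 · 2 · 1
3 · 2 · 1 · 1
2 · 1 · 2 · 1
1 · 3 · 1 · 2
2 · 1 · 1 · 3
gen 7: 2 · 0 · 0 · 2
3 · 1 · 2 · 1
3 · 2 · 1 · 1
3 · 1 · 2 · 1
1 · 3 · 1 · 2
2 · 1 · 1 · 3
gen 8: 3 · 0 · 0 · 2
0 · 2 · 2 · 1
1 · 3 · 1 · 1
1 · 2 · 2 · 1
2 · 3 · 1 · 2
2 · 1 · 1 · 3
gen 9: 3 · 0 · 0 · 2
0 · 2 · 2 · 1
1 · 3 · 1 · 1
2 · 2 · 2 · 1
2 · 3 · 1 · 2
2 · 1 · 1 · 3
gen 10: 3 · 0 · 0 · 2
0 · 2 · 2 · 1
1 · 3 · 1 · 1
3 · 2 · 2 · 1
2 · 3 · 1 · 2
2 · 1 · 1 · 3
gen 11: 3 · 0 · 0 · 2
0 · 2 · 2 · 1
2 · 3 · 1 · 1
0 · 3 · 2 · 1
3 · 3 · 1 · 2
2 · 1 · 1 · 3
gen 12: 3 · 0 · 0 · 2
0 · 2 · 2 · 1
2 · 3 · 1 · 1
1 · 3 · 2 · 1
3 · 3 · 1 · 2
2 · 1 · 1 · 3
gen 13: 3 · 0 · 0 · 2
0 · 2 · 2 · 1
2 · 3 · 1 · 1
2 · 3 · 2 · 1
3 · 3 · 1 · 2
2 · 1 · 1 · 3
gen 14: 3 · 0 · 0 · 2
0 · 2 · 2 · 1
2 · 3 · 1 · 1
3 · 3 · 2 · 1
3 · 3 · 1 · 2
2 · 1 · 1 · 3
gen 15: 3 · 0 · 0 · 2
1 · 3 · 2 · 1
0 · 1 · 2 · 1
3 · 2 · 3 · 1
1 · 1 · 2 · 2
3 · 2 · 1 · 3
gen 16: 3 · 0 · 0 · 2
1 · 3 · 2 · 1
1 · 1 · 2 · 1
0 · 3 · 3 · 1
2 · 1 · 2 · 2
3 · 2 · 1 · 3
gen 17: 3 · 0 · 0 · 2
1 · 3 · 2 · 1
1 · 1 · 2 · 1
1 · 3 · 3 · 1
2 · 1 · 2 · 2
3 · 2 · 1 · 3
gen 18: 3 · 0 · 0 · 2
1 · 3 · 2 · 1
1 · 1 · 2 · 1
2 · 3 · 3 · 1
2 · 1 · 2 · 2
3 · 2 · 1 · 3
gen 19: 3 · 0 · 0 · 2
1 · 3 · 2 · 1
1 · 1 · 2 · 1
3 · 3 · 3 · 1
2 · 1 · 2 · 2
3 · 2 · 1 · 3
gen 20: 3 · 0 · 0 · 2
1 · 3 · 2 · 1
2 · 2 · 3 · 1
1 · 1 · 0 · 2
3 · 2 · 3 · 2
3 · 2 · 1 · 3

43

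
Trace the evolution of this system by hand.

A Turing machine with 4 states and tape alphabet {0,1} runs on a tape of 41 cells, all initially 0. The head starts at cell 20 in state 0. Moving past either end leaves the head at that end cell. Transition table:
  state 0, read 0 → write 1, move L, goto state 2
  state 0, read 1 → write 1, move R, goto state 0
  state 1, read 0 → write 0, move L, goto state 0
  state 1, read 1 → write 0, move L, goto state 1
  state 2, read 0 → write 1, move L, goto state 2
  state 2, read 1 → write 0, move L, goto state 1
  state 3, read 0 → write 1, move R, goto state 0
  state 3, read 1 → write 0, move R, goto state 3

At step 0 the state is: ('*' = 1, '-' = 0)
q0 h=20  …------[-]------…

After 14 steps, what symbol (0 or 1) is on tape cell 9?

0) q0 h=20  …------[-]------…
1) q2 h=19  …------[-]*-----…
2) q2 h=18  …------[-]**----…
3) q2 h=17  …------[-]***---…
4) q2 h=16  …------[-]****--…
5) q2 h=15  …------[-]*****-…
6) q2 h=14  …------[-]******…
7) q2 h=13  …------[-]******…
8) q2 h=12  …------[-]******…
9) q2 h=11  …------[-]******…
10) q2 h=10  …------[-]******…
11) q2 h= 9  …------[-]******…
12) q2 h= 8  …------[-]******…
13) q2 h= 7  …------[-]******…
14) q2 h= 6  |------[-]******…

1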